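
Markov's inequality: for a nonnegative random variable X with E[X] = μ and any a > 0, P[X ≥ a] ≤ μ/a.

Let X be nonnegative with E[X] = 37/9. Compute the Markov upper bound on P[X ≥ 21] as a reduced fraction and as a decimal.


μ = E[X] = 37/9, a = 21.
Markov: P[X ≥ 21] ≤ μ/a = (37/9)/21 = 37/189.
Numerically: ≈ 0.195767.
(Since a = 21 > μ = 4.111111, the bound 37/189 is < 1 and informative.)

P[X ≥ 21] ≤ 37/189 ≈ 0.195767.


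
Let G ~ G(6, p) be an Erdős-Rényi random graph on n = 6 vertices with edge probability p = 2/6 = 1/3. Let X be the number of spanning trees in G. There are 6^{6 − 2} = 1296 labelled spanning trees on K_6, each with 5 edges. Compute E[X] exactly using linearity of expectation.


K_6 has 6^{6 − 2} = 1296 labelled spanning trees.
For each such spanning tree H, let X_H = 1 if all 5 edges of H are present in G. Then P[X_H = 1] = p^{5} = (1/3)^{5} = 1/243.
By linearity: E[X] = Σ_H E[X_H] = 1296 · p^{5} = 1296 · 1/243 = 16/3.
Numerically: E[X] ≈ 5.33.

E[X] = 1296 · (1/3)^{5} = 16/3 ≈ 5.33.


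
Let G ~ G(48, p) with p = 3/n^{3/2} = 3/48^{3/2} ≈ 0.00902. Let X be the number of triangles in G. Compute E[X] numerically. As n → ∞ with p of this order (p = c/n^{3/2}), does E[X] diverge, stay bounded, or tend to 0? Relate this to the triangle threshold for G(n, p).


Number of potential triangles: C(48, 3) = 17296.
Each occurs with probability p³ ≈ (0.00902)³ ≈ 7.34139e-07.
By linearity: E[X] = C(48, 3)·p³ ≈ 17296 · 7.34139e-07 ≈ 0.013.
Since α = 3/2 > 1, p = c/n^{3/2} = o(1/n) is below the triangle threshold p ~ 1/n. Asymptotically E[X] ~ (c³/6)·n^{3(1−α)} = (3³/6)·n^{-1.5} → 0, so by Markov's inequality G has no triangles w.h.p.

E[X] ≈ 0.013; in regime p = Θ(1/n^{3/2}) E[X] tends to 0 (below the triangle threshold p ~ 1/n).


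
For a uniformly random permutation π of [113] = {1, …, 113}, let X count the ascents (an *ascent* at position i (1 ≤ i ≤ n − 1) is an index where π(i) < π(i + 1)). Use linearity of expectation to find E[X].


Write X = Σ X_I over i = 1, …, 112, with X_I the indicator of one ascent.
There are 112 indicators.
For each fixed i, the pair (π(i), π(i+1)) is a uniformly random ordered pair of distinct values from {1, …, 113}; by symmetry P[π(i) < π(i+1)] = 1/2.
By linearity: E[X] = 112 · (1/2) = (113 − 1) · (1/2) = 56 ≈ 56.000.

E[X] = 56 = 56.000.


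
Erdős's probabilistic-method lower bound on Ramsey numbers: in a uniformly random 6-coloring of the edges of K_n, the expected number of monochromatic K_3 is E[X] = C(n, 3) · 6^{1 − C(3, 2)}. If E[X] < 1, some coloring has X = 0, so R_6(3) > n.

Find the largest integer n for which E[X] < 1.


We need C(n, 3) · 6^{1 − 3} < 1, i.e. C(n, 3) < 6^{3 − 1} = 36.
Check values of n near the boundary:
  n = 5: C(5, 3) = 10; 10 < 36? YES
  n = 6: C(6, 3) = 20; 20 < 36? YES
  n = 7: C(7, 3) = 35; 35 < 36? YES
  n = 8: C(8, 3) = 56; 56 < 36? NO
The largest n with C(n, 3) < 36 is n = 7 (where E[X] = 35/36 ≈ 0.972222). Hence R_6(3) > 7, i.e. R_6(3) ≥ 8.

Largest n = 7; hence R_6(3) > 7.


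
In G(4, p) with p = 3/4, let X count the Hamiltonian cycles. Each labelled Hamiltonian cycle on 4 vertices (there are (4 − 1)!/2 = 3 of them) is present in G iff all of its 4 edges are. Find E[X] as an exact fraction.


K_4 has (4 − 1)!/2 = 3 labelled Hamiltonian cycles.
For each such Hamiltonian cycle H, let X_H = 1 if all 4 edges of H are present in G. Then P[X_H = 1] = p^{4} = (3/4)^{4} = 81/256.
By linearity: E[X] = Σ_H E[X_H] = 3 · p^{4} = 3 · 81/256 = 243/256.
Numerically: E[X] ≈ 0.949219.

E[X] = 3 · (3/4)^{4} = 243/256 ≈ 0.949219.


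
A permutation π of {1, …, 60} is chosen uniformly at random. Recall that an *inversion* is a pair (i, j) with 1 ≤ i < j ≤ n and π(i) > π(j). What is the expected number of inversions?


Write X = Σ X_I over the C(60, 2) = 1770 pairs i < j, with X_I the indicator of one inversion.
There are 1770 indicators.
For each fixed pair i < j, the values π(i) and π(j) are two distinct elements of {1, …, 60} in uniformly random order; by symmetry P[π(i) > π(j)] = 1/2.
By linearity: E[X] = 1770 · (1/2) = C(60, 2) · (1/2) = 1770/2 = 885 ≈ 885.0000.

E[X] = 885 = 885.0000.


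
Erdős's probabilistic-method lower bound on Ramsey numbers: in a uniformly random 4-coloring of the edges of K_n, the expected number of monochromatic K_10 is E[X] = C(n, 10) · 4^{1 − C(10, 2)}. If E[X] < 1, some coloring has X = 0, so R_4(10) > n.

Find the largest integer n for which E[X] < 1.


We need C(n, 10) · 4^{1 − 45} < 1, i.e. C(n, 10) < 4^{45 − 1} = 309485009821345068724781056.
Check values of n near the boundary:
  n = 2021: C(2021, 10) = 306347841644770462864800616; 306347841644770462864800616 < 309485009821345068724781056? YES
  n = 2022: C(2022, 10) = 307870445231474093395937796; 307870445231474093395937796 < 309485009821345068724781056? YES
  n = 2023: C(2023, 10) = 309399856285778485315440716; 309399856285778485315440716 < 309485009821345068724781056? YES
  n = 2024: C(2024, 10) = 310936101848269937576192656; 310936101848269937576192656 < 309485009821345068724781056? NO
  n = 2025: C(2025, 10) = 312479209053472269772600560; 312479209053472269772600560 < 309485009821345068724781056? NO
  n = 2026: C(2026, 10) = 314029205130126398094885285; 314029205130126398094885285 < 309485009821345068724781056? NO
The largest n with C(n, 10) < 309485009821345068724781056 is n = 2023 (where E[X] = 77349964071444621328860179/77371252455336267181195264 ≈ 0.999725). Hence R_4(10) > 2023, i.e. R_4(10) ≥ 2024.

Largest n = 2023; hence R_4(10) > 2023.


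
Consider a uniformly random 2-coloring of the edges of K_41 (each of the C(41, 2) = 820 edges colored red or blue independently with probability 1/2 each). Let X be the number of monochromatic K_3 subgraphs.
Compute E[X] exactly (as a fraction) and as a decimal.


Let X = Σ_S X_S over the C(41, 3) = 10660 subsets S of size 3, where X_S = 1 if the K_3 on S is monochromatic.
For a fixed S, the K_3 on S has C(3, 2) = 3 edges. P[all 3 edges red] = (1/2)^3, and likewise for blue, so P[monochromatic] = 2·(1/2)^3 = 2^{1 − 3} = 1/4.
By linearity: E[X] = C(41, 3) · 2^{1 − 3} = 10660 · 1/4 = 2665.
Numerically: E[X] ≈ 2665.000.

E[X] = C(41,3)·2^(1−C(3,2)) = 2665 ≈ 2665.000.


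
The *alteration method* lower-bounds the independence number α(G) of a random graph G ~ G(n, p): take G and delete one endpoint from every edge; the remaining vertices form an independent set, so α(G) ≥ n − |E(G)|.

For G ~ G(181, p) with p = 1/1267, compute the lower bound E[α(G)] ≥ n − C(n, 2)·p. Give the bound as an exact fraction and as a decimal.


E[|E(G)|] = C(181, 2)·p = 16290 · (1/1267) = 90/7.
E[α(G)] ≥ n − E[|E(G)|] = 181 − 90/7 = 1177/7.
Numerically: ≈ 168.14286.
(This is only a lower bound; the true E[α(G)] may be larger.)

E[α(G)] ≥ 1177/7 ≈ 168.14286.


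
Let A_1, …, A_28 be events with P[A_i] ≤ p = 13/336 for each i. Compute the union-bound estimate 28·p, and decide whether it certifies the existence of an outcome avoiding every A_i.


Union bound: P[∪_{i=1}^{28} A_i] ≤ Σ_i P[A_i] ≤ 28·p = 28·(13/336) = 13/12.
Numerically: 13/12 ≈ 1.0833333.
Is 13/12 < 1? NO.
Since the bound 13/12 is ≥ 1, the union bound is uninformative here; it does NOT by itself certify existence.

28·p = 13/12 ≈ 1.0833333; existence NOT certified by the union bound.


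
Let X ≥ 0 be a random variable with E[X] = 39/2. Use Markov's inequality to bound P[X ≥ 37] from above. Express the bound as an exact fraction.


μ = E[X] = 39/2, a = 37.
Markov: P[X ≥ 37] ≤ μ/a = (39/2)/37 = 39/74.
Numerically: ≈ 0.5270.
(Since a = 37 > μ = 19.5000, the bound 39/74 is < 1 and informative.)

P[X ≥ 37] ≤ 39/74 ≈ 0.5270.


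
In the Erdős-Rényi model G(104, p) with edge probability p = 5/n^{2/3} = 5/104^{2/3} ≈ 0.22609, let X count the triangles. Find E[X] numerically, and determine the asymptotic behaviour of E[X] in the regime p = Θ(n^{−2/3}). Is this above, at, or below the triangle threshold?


Number of potential triangles: C(104, 3) = 182104.
Each occurs with probability p³ ≈ (0.22609)³ ≈ 1.15569527e-02.
By linearity: E[X] = C(104, 3)·p³ ≈ 182104 · 1.15569527e-02 ≈ 2104.567308.
Since α = 2/3 < 1, p = c/n^{2/3} ≫ 1/n is above the triangle threshold p ~ 1/n. Asymptotically E[X] ~ (c³/6)·n^{3(1−α)} = (5³/6)·n^{1} → ∞; triangles are abundant w.h.p.

E[X] ≈ 2104.567308; in regime p = Θ(1/n^{2/3}) E[X] diverges (above the triangle threshold p ~ 1/n).


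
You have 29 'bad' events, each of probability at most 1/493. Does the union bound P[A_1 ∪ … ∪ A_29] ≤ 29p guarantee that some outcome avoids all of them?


Union bound: P[∪_{i=1}^{29} A_i] ≤ Σ_i P[A_i] ≤ 29·p = 29·(1/493) = 1/17.
Numerically: 1/17 ≈ 0.058824.
Is 1/17 < 1? YES.
Since P[∪ A_i] ≤ 1/17 < 1, the complement has P[∩ A_i^c] ≥ 1 − 1/17 = 16/17 > 0, so some outcome avoids every A_i.

29·p = 1/17 ≈ 0.058824; existence CERTIFIED by the union bound.


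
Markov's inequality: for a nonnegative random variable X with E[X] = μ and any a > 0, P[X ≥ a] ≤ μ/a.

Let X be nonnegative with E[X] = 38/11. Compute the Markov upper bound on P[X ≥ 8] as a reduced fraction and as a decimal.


μ = E[X] = 38/11, a = 8.
Markov: P[X ≥ 8] ≤ μ/a = (38/11)/8 = 19/44.
Numerically: ≈ 0.432.
(Since a = 8 > μ = 3.455, the bound 19/44 is < 1 and informative.)

P[X ≥ 8] ≤ 19/44 ≈ 0.432.


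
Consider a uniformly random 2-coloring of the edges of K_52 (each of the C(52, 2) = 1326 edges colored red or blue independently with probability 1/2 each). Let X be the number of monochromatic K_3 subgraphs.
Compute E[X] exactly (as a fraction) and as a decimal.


Let X = Σ_S X_S over the C(52, 3) = 22100 subsets S of size 3, where X_S = 1 if the K_3 on S is monochromatic.
For a fixed S, the K_3 on S has C(3, 2) = 3 edges. P[all 3 edges red] = (1/2)^3, and likewise for blue, so P[monochromatic] = 2·(1/2)^3 = 2^{1 − 3} = 1/4.
By linearity of expectation: E[X] = C(52, 3) · 2^{1 − 3} = 22100 · 1/4 = 5525.
Numerically: E[X] ≈ 5525.000.

E[X] = C(52,3)·2^(1−C(3,2)) = 5525 ≈ 5525.000.


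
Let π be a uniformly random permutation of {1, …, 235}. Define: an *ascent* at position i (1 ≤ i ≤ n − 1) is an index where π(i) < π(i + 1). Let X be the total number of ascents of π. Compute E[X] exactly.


Write X = Σ X_I over i = 1, …, 234, with X_I the indicator of one ascent.
There are 234 indicators.
For each fixed i, the pair (π(i), π(i+1)) is a uniformly random ordered pair of distinct values from {1, …, 235}; by symmetry P[π(i) < π(i+1)] = 1/2.
By linearity: E[X] = 234 · (1/2) = (235 − 1) · (1/2) = 117 ≈ 117.000000.

E[X] = 117 = 117.000000.


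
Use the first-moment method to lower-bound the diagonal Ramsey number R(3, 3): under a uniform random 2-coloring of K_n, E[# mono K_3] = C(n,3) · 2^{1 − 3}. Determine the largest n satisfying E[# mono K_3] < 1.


We need C(n, 3) · 2^{1 − 3} < 1, i.e. C(n, 3) < 2^{3 − 1} = 4.
Check values of n near the boundary:
  n = 3: C(3, 3) = 1; 1 < 4? YES
  n = 4: C(4, 3) = 4; 4 < 4? NO
The largest n with C(n, 3) < 4 is n = 3 (where E[X] = 1/4 ≈ 0.250000). Hence R(3, 3) > 3, i.e. R(3, 3) ≥ 4.

Largest n = 3; hence R(3, 3) > 3.


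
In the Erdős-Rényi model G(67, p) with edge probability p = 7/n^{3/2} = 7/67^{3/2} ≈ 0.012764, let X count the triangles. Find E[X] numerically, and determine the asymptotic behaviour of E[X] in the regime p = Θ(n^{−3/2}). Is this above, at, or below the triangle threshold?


Number of potential triangles: C(67, 3) = 47905.
Each occurs with probability p³ ≈ (0.012764)³ ≈ 2.0794932e-06.
By linearity: E[X] = C(67, 3)·p³ ≈ 47905 · 2.0794932e-06 ≈ 0.09962.
Since α = 3/2 > 1, p = c/n^{3/2} = o(1/n) is below the triangle threshold p ~ 1/n. Asymptotically E[X] ~ (c³/6)·n^{3(1−α)} = (7³/6)·n^{-1.5} → 0, so by Markov's inequality G has no triangles w.h.p.

E[X] ≈ 0.09962; in regime p = Θ(1/n^{3/2}) E[X] tends to 0 (below the triangle threshold p ~ 1/n).


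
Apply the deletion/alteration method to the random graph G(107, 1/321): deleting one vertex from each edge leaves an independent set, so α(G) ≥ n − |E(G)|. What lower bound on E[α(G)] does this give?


E[|E(G)|] = C(107, 2)·p = 5671 · (1/321) = 53/3.
E[α(G)] ≥ n − E[|E(G)|] = 107 − 53/3 = 268/3.
Numerically: ≈ 89.33333.
(This is only a lower bound; the true E[α(G)] may be larger.)

E[α(G)] ≥ 268/3 ≈ 89.33333.


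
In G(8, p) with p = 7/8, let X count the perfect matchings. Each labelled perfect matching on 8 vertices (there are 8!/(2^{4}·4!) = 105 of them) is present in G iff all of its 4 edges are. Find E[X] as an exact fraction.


K_8 has 8!/(2^{4}·4!) = 105 labelled perfect matchings.
For each such perfect matching H, let X_H = 1 if all 4 edges of H are present in G. Then P[X_H = 1] = p^{4} = (7/8)^{4} = 2401/4096.
Summing the indicators: E[X] = Σ_H E[X_H] = 105 · p^{4} = 105 · 2401/4096 = 252105/4096.
Numerically: E[X] ≈ 61.549.

E[X] = 105 · (7/8)^{4} = 252105/4096 ≈ 61.549.


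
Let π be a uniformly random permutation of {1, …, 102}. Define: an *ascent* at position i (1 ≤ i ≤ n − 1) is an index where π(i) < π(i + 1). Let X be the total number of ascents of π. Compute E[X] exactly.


Write X = Σ X_I over i = 1, …, 101, with X_I the indicator of one ascent.
There are 101 indicators.
For each fixed i, the pair (π(i), π(i+1)) is a uniformly random ordered pair of distinct values from {1, …, 102}; by symmetry P[π(i) < π(i+1)] = 1/2.
By linearity: E[X] = 101 · (1/2) = (102 − 1) · (1/2) = 101/2 ≈ 50.5000.

E[X] = 101/2 = 50.5000.


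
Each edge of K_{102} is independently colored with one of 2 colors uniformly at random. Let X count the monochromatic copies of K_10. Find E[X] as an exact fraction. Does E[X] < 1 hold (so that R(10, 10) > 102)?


E[X] = C(102, 10) · 2^{1 − 45} = 21300860967540 · 2^{−44} = 21300860967540/17592186044416.
As a reduced fraction: E[X] = 5325215241885/4398046511104 ≈ 1.210814.
Is E[X] < 1? NO.
Since E[X] ≥ 1, the first-moment bound is inconclusive at n = 102; it does NOT by itself certify R(10, 10) > 102.

E[X] = 5325215241885/4398046511104 ≈ 1.210814; E[X] ≥ 1; first-moment method inconclusive here.


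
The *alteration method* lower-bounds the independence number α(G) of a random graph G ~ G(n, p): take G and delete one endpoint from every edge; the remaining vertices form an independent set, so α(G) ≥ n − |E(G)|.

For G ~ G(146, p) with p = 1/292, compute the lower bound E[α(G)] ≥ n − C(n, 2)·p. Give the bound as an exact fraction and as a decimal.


E[|E(G)|] = C(146, 2)·p = 10585 · (1/292) = 145/4.
E[α(G)] ≥ n − E[|E(G)|] = 146 − 145/4 = 439/4.
Numerically: ≈ 109.7500.
(This is only a lower bound; the true E[α(G)] may be larger.)

E[α(G)] ≥ 439/4 ≈ 109.7500.


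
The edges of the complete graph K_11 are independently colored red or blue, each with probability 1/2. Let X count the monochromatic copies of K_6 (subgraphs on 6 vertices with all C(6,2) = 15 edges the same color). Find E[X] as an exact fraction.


Let X = Σ_S X_S over the C(11, 6) = 462 subsets S of size 6, where X_S = 1 if the K_6 on S is monochromatic.
For a fixed S, the K_6 on S has C(6, 2) = 15 edges. P[all 15 edges red] = (1/2)^15, and likewise for blue, so P[monochromatic] = 2·(1/2)^15 = 2^{1 − 15} = 1/16384.
Summing: E[X] = C(11, 6) · 2^{1 − 15} = 462 · 1/16384 = 231/8192.
Numerically: E[X] ≈ 0.02820.

E[X] = C(11,6)·2^(1−C(6,2)) = 231/8192 ≈ 0.02820.


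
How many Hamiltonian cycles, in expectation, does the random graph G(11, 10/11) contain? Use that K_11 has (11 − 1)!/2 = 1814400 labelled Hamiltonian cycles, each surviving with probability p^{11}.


K_11 has (11 − 1)!/2 = 1814400 labelled Hamiltonian cycles.
For each such Hamiltonian cycle H, let X_H = 1 if all 11 edges of H are present in G. Then P[X_H = 1] = p^{11} = (10/11)^{11} = 100000000000/285311670611.
By linearity of expectation: E[X] = Σ_H E[X_H] = 1814400 · p^{11} = 1814400 · 100000000000/285311670611 = 181440000000000000/285311670611.
Numerically: E[X] ≈ 6.36e+05.

E[X] = 1814400 · (10/11)^{11} = 181440000000000000/285311670611 ≈ 6.36e+05.


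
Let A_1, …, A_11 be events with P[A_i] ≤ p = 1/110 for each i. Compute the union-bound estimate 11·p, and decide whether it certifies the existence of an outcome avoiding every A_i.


Union bound: P[∪_{i=1}^{11} A_i] ≤ Σ_i P[A_i] ≤ 11·p = 11·(1/110) = 1/10.
Numerically: 1/10 ≈ 0.100000.
Is 1/10 < 1? YES.
Since P[∪ A_i] ≤ 1/10 < 1, the complement has P[∩ A_i^c] ≥ 1 − 1/10 = 9/10 > 0, so some outcome avoids every A_i.

11·p = 1/10 ≈ 0.100000; existence CERTIFIED by the union bound.


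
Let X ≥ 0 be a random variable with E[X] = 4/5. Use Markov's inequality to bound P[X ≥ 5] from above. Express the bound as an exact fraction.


μ = E[X] = 4/5, a = 5.
Markov: P[X ≥ 5] ≤ μ/a = (4/5)/5 = 4/25.
Numerically: ≈ 0.160.
(Since a = 5 > μ = 0.800, the bound 4/25 is < 1 and informative.)

P[X ≥ 5] ≤ 4/25 ≈ 0.160.


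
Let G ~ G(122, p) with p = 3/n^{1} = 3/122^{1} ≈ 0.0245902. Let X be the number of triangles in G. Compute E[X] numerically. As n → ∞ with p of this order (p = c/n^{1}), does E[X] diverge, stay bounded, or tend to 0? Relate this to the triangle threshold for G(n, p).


Number of potential triangles: C(122, 3) = 295240.
Each occurs with probability p³ ≈ (0.0245902)³ ≈ 1.48690860e-05.
By linearity: E[X] = C(122, 3)·p³ ≈ 295240 · 1.48690860e-05 ≈ 4.389949.
Here α = 1, so p = 3/n is exactly at the triangle threshold p ~ 1/n. Asymptotically E[X] → c³/6 = 3³/6 = 9/2 ≈ 4.500000, a bounded constant. In this regime the triangle count is asymptotically Poisson(c³/6).

E[X] ≈ 4.389949; in regime p = Θ(1/n^{1}) E[X] stays bounded (at the triangle threshold p ~ 1/n).


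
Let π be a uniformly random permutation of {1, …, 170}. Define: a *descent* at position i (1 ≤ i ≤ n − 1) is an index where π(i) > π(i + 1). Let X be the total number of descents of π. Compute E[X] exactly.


Write X = Σ X_I over i = 1, …, 169, with X_I the indicator of one descent.
There are 169 indicators.
For each fixed i, the pair (π(i), π(i+1)) is a uniformly random ordered pair of distinct values from {1, …, 170}; by symmetry P[π(i) > π(i+1)] = 1/2.
By linearity: E[X] = 169 · (1/2) = (170 − 1) · (1/2) = 169/2 ≈ 84.5000.

E[X] = 169/2 = 84.5000.


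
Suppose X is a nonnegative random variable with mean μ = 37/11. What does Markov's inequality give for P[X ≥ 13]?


μ = E[X] = 37/11, a = 13.
Markov: P[X ≥ 13] ≤ μ/a = (37/11)/13 = 37/143.
Numerically: ≈ 0.25874.
(Since a = 13 > μ = 3.36364, the bound 37/143 is < 1 and informative.)

P[X ≥ 13] ≤ 37/143 ≈ 0.25874.


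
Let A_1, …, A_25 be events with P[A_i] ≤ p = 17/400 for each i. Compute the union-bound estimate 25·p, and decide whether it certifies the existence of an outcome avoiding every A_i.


Union bound: P[∪_{i=1}^{25} A_i] ≤ Σ_i P[A_i] ≤ 25·p = 25·(17/400) = 17/16.
Numerically: 17/16 ≈ 1.06250.
Is 17/16 < 1? NO.
Since the bound 17/16 is ≥ 1, the union bound is uninformative here; it does NOT by itself certify existence.

25·p = 17/16 ≈ 1.06250; existence NOT certified by the union bound.


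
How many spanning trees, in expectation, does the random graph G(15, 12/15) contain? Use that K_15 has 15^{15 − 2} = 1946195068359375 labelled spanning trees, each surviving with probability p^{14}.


K_15 has 15^{15 − 2} = 1946195068359375 labelled spanning trees.
For each such spanning tree H, let X_H = 1 if all 14 edges of H are present in G. Then P[X_H = 1] = p^{14} = (4/5)^{14} = 268435456/6103515625.
By linearity: E[X] = Σ_H E[X_H] = 1946195068359375 · p^{14} = 1946195068359375 · 268435456/6103515625 = 427972821516288/5.
Numerically: E[X] ≈ 8.5595e+13.

E[X] = 1946195068359375 · (4/5)^{14} = 427972821516288/5 ≈ 8.5595e+13.


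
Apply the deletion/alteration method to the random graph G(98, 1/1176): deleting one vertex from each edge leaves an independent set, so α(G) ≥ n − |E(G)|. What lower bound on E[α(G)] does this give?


E[|E(G)|] = C(98, 2)·p = 4753 · (1/1176) = 97/24.
E[α(G)] ≥ n − E[|E(G)|] = 98 − 97/24 = 2255/24.
Numerically: ≈ 93.958333.
(This is only a lower bound; the true E[α(G)] may be larger.)

E[α(G)] ≥ 2255/24 ≈ 93.958333.


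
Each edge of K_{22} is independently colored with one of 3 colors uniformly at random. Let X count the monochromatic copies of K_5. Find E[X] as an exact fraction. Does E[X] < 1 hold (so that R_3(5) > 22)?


E[X] = C(22, 5) · 3^{1 − 10} = 26334 · 3^{−9} = 26334/19683.
As a reduced fraction: E[X] = 2926/2187 ≈ 1.33791.
Is E[X] < 1? NO.
Since E[X] ≥ 1, the first-moment bound is inconclusive at n = 22; it does NOT by itself certify R_3(5) > 22.

E[X] = 2926/2187 ≈ 1.33791; E[X] ≥ 1; first-moment method inconclusive here.


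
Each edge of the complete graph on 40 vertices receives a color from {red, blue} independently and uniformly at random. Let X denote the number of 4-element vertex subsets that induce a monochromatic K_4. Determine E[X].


Let X = Σ_S X_S over the C(40, 4) = 91390 subsets S of size 4, where X_S = 1 if the K_4 on S is monochromatic.
For a fixed S, the K_4 on S has C(4, 2) = 6 edges. P[all 6 edges red] = (1/2)^6, and likewise for blue, so P[monochromatic] = 2·(1/2)^6 = 2^{1 − 6} = 1/32.
By linearity: E[X] = C(40, 4) · 2^{1 − 6} = 91390 · 1/32 = 45695/16.
Numerically: E[X] ≈ 2855.93750.

E[X] = C(40,4)·2^(1−C(4,2)) = 45695/16 ≈ 2855.93750.


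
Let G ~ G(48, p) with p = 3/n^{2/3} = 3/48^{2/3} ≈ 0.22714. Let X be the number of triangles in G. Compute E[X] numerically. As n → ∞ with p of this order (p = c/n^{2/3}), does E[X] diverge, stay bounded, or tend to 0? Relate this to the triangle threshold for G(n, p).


Number of potential triangles: C(48, 3) = 17296.
Each occurs with probability p³ ≈ (0.22714)³ ≈ 1.17187500e-02.
By linearity: E[X] = C(48, 3)·p³ ≈ 17296 · 1.17187500e-02 ≈ 202.687500.
Since α = 2/3 < 1, p = c/n^{2/3} ≫ 1/n is above the triangle threshold p ~ 1/n. Asymptotically E[X] ~ (c³/6)·n^{3(1−α)} = (3³/6)·n^{1} → ∞; triangles are abundant w.h.p.

E[X] ≈ 202.687500; in regime p = Θ(1/n^{2/3}) E[X] diverges (above the triangle threshold p ~ 1/n).


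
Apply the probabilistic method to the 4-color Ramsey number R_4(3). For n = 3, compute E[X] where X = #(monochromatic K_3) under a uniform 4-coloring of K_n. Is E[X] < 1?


E[X] = C(3, 3) · 4^{1 − 3} = 1 · 4^{−2} = 1/16.
As a reduced fraction: E[X] = 1/16 ≈ 0.062.
Is E[X] < 1? YES.
Since E[X] < 1, there exists a 4-coloring of K_{3} with no monochromatic K_3; hence R_4(3) > 3.

E[X] = 1/16 ≈ 0.062; E[X] < 1, so R_4(3) > 3.


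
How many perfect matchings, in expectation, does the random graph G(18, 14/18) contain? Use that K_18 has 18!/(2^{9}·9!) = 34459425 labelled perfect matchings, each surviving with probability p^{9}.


K_18 has 18!/(2^{9}·9!) = 34459425 labelled perfect matchings.
For each such perfect matching H, let X_H = 1 if all 9 edges of H are present in G. Then P[X_H = 1] = p^{9} = (7/9)^{9} = 40353607/387420489.
By linearity of expectation: E[X] = Σ_H E[X_H] = 34459425 · p^{9} = 34459425 · 40353607/387420489 = 17167433257975/4782969.
Numerically: E[X] ≈ 3.5893e+06.

E[X] = 34459425 · (7/9)^{9} = 17167433257975/4782969 ≈ 3.5893e+06.


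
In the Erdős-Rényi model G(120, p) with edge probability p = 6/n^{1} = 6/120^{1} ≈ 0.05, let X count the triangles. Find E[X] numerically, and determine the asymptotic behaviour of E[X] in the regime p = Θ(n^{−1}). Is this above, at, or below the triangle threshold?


Number of potential triangles: C(120, 3) = 280840.
Each occurs with probability p³ ≈ (0.05)³ ≈ 1.2500000e-04.
By linearity: E[X] = C(120, 3)·p³ ≈ 280840 · 1.2500000e-04 ≈ 35.10500.
Here α = 1, so p = 6/n is exactly at the triangle threshold p ~ 1/n. Asymptotically E[X] → c³/6 = 6³/6 = 36 ≈ 36.00000, a bounded constant. In this regime the triangle count is asymptotically Poisson(c³/6).

E[X] ≈ 35.10500; in regime p = Θ(1/n^{1}) E[X] stays bounded (at the triangle threshold p ~ 1/n).


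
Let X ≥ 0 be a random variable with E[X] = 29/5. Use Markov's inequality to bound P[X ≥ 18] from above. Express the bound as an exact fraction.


μ = E[X] = 29/5, a = 18.
Markov: P[X ≥ 18] ≤ μ/a = (29/5)/18 = 29/90.
Numerically: ≈ 0.32222.
(Since a = 18 > μ = 5.80000, the bound 29/90 is < 1 and informative.)

P[X ≥ 18] ≤ 29/90 ≈ 0.32222.


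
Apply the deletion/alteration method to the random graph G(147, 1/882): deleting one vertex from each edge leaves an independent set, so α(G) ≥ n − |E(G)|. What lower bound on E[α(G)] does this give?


E[|E(G)|] = C(147, 2)·p = 10731 · (1/882) = 73/6.
E[α(G)] ≥ n − E[|E(G)|] = 147 − 73/6 = 809/6.
Numerically: ≈ 134.8333.
(This is only a lower bound; the true E[α(G)] may be larger.)

E[α(G)] ≥ 809/6 ≈ 134.8333.


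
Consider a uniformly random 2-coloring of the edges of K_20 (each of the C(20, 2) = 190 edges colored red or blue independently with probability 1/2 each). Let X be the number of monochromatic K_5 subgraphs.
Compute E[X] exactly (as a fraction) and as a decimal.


Let X = Σ_S X_S over the C(20, 5) = 15504 subsets S of size 5, where X_S = 1 if the K_5 on S is monochromatic.
For a fixed S, the K_5 on S has C(5, 2) = 10 edges. P[all 10 edges red] = (1/2)^10, and likewise for blue, so P[monochromatic] = 2·(1/2)^10 = 2^{1 − 10} = 1/512.
By linearity of expectation: E[X] = C(20, 5) · 2^{1 − 10} = 15504 · 1/512 = 969/32.
Numerically: E[X] ≈ 30.2812.

E[X] = C(20,5)·2^(1−C(5,2)) = 969/32 ≈ 30.2812.


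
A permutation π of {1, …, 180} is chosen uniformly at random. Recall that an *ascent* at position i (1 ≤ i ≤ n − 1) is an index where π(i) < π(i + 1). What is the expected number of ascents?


Write X = Σ X_I over i = 1, …, 179, with X_I the indicator of one ascent.
There are 179 indicators.
For each fixed i, the pair (π(i), π(i+1)) is a uniformly random ordered pair of distinct values from {1, …, 180}; by symmetry P[π(i) < π(i+1)] = 1/2.
By linearity: E[X] = 179 · (1/2) = (180 − 1) · (1/2) = 179/2 ≈ 89.5000.

E[X] = 179/2 = 89.5000.


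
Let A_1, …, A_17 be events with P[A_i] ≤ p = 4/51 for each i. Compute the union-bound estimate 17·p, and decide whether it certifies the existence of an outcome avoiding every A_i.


Union bound: P[∪_{i=1}^{17} A_i] ≤ Σ_i P[A_i] ≤ 17·p = 17·(4/51) = 4/3.
Numerically: 4/3 ≈ 1.333333.
Is 4/3 < 1? NO.
Since the bound 4/3 is ≥ 1, the union bound is uninformative here; it does NOT by itself certify existence.

17·p = 4/3 ≈ 1.333333; existence NOT certified by the union bound.


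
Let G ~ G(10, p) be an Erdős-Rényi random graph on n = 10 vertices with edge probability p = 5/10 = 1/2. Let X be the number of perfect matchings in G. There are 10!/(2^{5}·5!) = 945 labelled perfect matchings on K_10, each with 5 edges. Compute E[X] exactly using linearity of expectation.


K_10 has 10!/(2^{5}·5!) = 945 labelled perfect matchings.
For each such perfect matching H, let X_H = 1 if all 5 edges of H are present in G. Then P[X_H = 1] = p^{5} = (1/2)^{5} = 1/32.
By linearity of expectation: E[X] = Σ_H E[X_H] = 945 · p^{5} = 945 · 1/32 = 945/32.
Numerically: E[X] ≈ 29.5.

E[X] = 945 · (1/2)^{5} = 945/32 ≈ 29.5.


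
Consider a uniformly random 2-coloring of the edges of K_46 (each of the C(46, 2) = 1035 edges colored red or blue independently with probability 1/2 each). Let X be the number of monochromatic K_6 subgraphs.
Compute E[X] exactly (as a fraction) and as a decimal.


Let X = Σ_S X_S over the C(46, 6) = 9366819 subsets S of size 6, where X_S = 1 if the K_6 on S is monochromatic.
For a fixed S, the K_6 on S has C(6, 2) = 15 edges. P[all 15 edges red] = (1/2)^15, and likewise for blue, so P[monochromatic] = 2·(1/2)^15 = 2^{1 − 15} = 1/16384.
By linearity of expectation: E[X] = C(46, 6) · 2^{1 − 15} = 9366819 · 1/16384 = 9366819/16384.
Numerically: E[X] ≈ 571.705261.

E[X] = C(46,6)·2^(1−C(6,2)) = 9366819/16384 ≈ 571.705261.


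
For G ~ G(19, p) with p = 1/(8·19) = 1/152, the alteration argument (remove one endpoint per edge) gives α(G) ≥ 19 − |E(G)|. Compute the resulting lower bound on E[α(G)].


E[|E(G)|] = C(19, 2)·p = 171 · (1/152) = 9/8.
E[α(G)] ≥ n − E[|E(G)|] = 19 − 9/8 = 143/8.
Numerically: ≈ 17.87500.
(This is only a lower bound; the true E[α(G)] may be larger.)

E[α(G)] ≥ 143/8 ≈ 17.87500.


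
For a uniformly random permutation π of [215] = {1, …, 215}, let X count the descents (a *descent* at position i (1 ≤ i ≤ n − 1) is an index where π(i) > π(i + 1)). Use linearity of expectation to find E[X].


Write X = Σ X_I over i = 1, …, 214, with X_I the indicator of one descent.
There are 214 indicators.
For each fixed i, the pair (π(i), π(i+1)) is a uniformly random ordered pair of distinct values from {1, …, 215}; by symmetry P[π(i) > π(i+1)] = 1/2.
By linearity: E[X] = 214 · (1/2) = (215 − 1) · (1/2) = 107 ≈ 107.00000.

E[X] = 107 = 107.00000.


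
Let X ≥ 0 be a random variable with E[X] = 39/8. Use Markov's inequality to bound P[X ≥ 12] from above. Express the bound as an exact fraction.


μ = E[X] = 39/8, a = 12.
Markov: P[X ≥ 12] ≤ μ/a = (39/8)/12 = 13/32.
Numerically: ≈ 0.40625.
(Since a = 12 > μ = 4.87500, the bound 13/32 is < 1 and informative.)

P[X ≥ 12] ≤ 13/32 ≈ 0.40625.


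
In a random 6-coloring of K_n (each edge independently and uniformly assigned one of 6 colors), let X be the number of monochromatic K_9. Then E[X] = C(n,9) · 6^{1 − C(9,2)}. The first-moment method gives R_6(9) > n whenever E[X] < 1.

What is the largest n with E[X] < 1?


We need C(n, 9) · 6^{1 − 36} < 1, i.e. C(n, 9) < 6^{36 − 1} = 1719070799748422591028658176.
Check values of n near the boundary:
  n = 4402: C(4402, 9) = 1696419745356657449393393700; 1696419745356657449393393700 < 1719070799748422591028658176? YES
  n = 4403: C(4403, 9) = 1699894433046281918452233150; 1699894433046281918452233150 < 1719070799748422591028658176? YES
  n = 4404: C(4404, 9) = 1703375445537161676647015880; 1703375445537161676647015880 < 1719070799748422591028658176? YES
  n = 4405: C(4405, 9) = 1706862792900636302463627150; 1706862792900636302463627150 < 1719070799748422591028658176? YES
  n = 4406: C(4406, 9) = 1710356485221788389505285700; 1710356485221788389505285700 < 1719070799748422591028658176? YES
  n = 4407: C(4407, 9) = 1713856532599459170657070050; 1713856532599459170657070050 < 1719070799748422591028658176? YES
  n = 4408: C(4408, 9) = 1717362945146264156457459600; 1717362945146264156457459600 < 1719070799748422591028658176? YES
  n = 4409: C(4409, 9) = 1720875732988608787686577131; 1720875732988608787686577131 < 1719070799748422591028658176? NO
  n = 4410: C(4410, 9) = 1724394906266704102180823710; 1724394906266704102180823710 < 1719070799748422591028658176? NO
  n = 4411: C(4411, 9) = 1727920475134582415883601405; 1727920475134582415883601405 < 1719070799748422591028658176? NO
The largest n with C(n, 9) < 1719070799748422591028658176 is n = 4408 (where E[X] = 35778394690547169926197075/35813974994758803979763712 ≈ 0.99901). Hence R_6(9) > 4408, i.e. R_6(9) ≥ 4409.

Largest n = 4408; hence R_6(9) > 4408.


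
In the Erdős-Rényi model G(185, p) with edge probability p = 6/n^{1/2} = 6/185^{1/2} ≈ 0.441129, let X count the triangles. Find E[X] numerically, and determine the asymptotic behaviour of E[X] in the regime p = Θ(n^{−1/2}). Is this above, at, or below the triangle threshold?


Number of potential triangles: C(185, 3) = 1038220.
Each occurs with probability p³ ≈ (0.441129)³ ≈ 8.58412748e-02.
By linearity: E[X] = C(185, 3)·p³ ≈ 1038220 · 8.58412748e-02 ≈ 89122.128319.
Since α = 1/2 < 1, p = c/n^{1/2} ≫ 1/n is above the triangle threshold p ~ 1/n. Asymptotically E[X] ~ (c³/6)·n^{3(1−α)} = (6³/6)·n^{1.5} → ∞; triangles are abundant w.h.p.

E[X] ≈ 89122.128319; in regime p = Θ(1/n^{1/2}) E[X] diverges (above the triangle threshold p ~ 1/n).


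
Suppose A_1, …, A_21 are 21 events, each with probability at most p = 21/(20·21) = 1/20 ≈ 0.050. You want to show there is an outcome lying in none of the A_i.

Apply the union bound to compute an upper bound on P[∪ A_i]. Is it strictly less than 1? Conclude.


Union bound: P[∪_{i=1}^{21} A_i] ≤ Σ_i P[A_i] ≤ 21·p = 21·(1/20) = 21/20.
Numerically: 21/20 ≈ 1.050.
Is 21/20 < 1? NO.
Since the bound 21/20 is ≥ 1, the union bound is uninformative here; it does NOT by itself certify existence.

21·p = 21/20 ≈ 1.050; existence NOT certified by the union bound.


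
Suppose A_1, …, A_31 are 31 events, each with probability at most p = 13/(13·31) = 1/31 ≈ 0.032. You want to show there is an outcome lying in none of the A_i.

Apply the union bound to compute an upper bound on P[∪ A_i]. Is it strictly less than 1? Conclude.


Union bound: P[∪_{i=1}^{31} A_i] ≤ Σ_i P[A_i] ≤ 31·p = 31·(1/31) = 1.
Numerically: 1 ≈ 1.000.
Is 1 < 1? NO.
Since the bound 1 is ≥ 1, the union bound is uninformative here; it does NOT by itself certify existence.

31·p = 1 ≈ 1.000; existence NOT certified by the union bound.


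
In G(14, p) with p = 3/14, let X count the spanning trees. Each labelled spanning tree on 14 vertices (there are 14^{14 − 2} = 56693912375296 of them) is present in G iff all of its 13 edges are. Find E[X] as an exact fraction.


K_14 has 14^{14 − 2} = 56693912375296 labelled spanning trees.
For each such spanning tree H, let X_H = 1 if all 13 edges of H are present in G. Then P[X_H = 1] = p^{13} = (3/14)^{13} = 1594323/793714773254144.
By linearity of expectation: E[X] = Σ_H E[X_H] = 56693912375296 · p^{13} = 56693912375296 · 1594323/793714773254144 = 1594323/14.
Numerically: E[X] ≈ 1.1388e+05.

E[X] = 56693912375296 · (3/14)^{13} = 1594323/14 ≈ 1.1388e+05.


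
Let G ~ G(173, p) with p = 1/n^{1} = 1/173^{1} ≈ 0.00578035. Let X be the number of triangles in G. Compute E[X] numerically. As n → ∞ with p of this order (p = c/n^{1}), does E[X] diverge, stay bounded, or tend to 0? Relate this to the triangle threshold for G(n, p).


Number of potential triangles: C(173, 3) = 848046.
Each occurs with probability p³ ≈ (0.00578035)³ ≈ 1.93135314e-07.
By linearity: E[X] = C(173, 3)·p³ ≈ 848046 · 1.93135314e-07 ≈ 0.163788.
Here α = 1, so p = 1/n is exactly at the triangle threshold p ~ 1/n. Asymptotically E[X] → c³/6 = 1³/6 = 1/6 ≈ 0.166667, a bounded constant. In this regime the triangle count is asymptotically Poisson(c³/6).

E[X] ≈ 0.163788; in regime p = Θ(1/n^{1}) E[X] stays bounded (at the triangle threshold p ~ 1/n).


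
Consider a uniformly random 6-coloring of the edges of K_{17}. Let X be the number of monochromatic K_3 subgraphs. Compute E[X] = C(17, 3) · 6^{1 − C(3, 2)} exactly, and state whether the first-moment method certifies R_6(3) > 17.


E[X] = C(17, 3) · 6^{1 − 3} = 680 · 6^{−2} = 680/36.
As a reduced fraction: E[X] = 170/9 ≈ 18.8888889.
Is E[X] < 1? NO.
Since E[X] ≥ 1, the first-moment bound is inconclusive at n = 17; it does NOT by itself certify R_6(3) > 17.

E[X] = 170/9 ≈ 18.8888889; E[X] ≥ 1; first-moment method inconclusive here.


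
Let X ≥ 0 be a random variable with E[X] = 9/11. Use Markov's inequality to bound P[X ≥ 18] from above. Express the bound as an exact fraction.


μ = E[X] = 9/11, a = 18.
Markov: P[X ≥ 18] ≤ μ/a = (9/11)/18 = 1/22.
Numerically: ≈ 0.045455.
(Since a = 18 > μ = 0.818182, the bound 1/22 is < 1 and informative.)

P[X ≥ 18] ≤ 1/22 ≈ 0.045455.


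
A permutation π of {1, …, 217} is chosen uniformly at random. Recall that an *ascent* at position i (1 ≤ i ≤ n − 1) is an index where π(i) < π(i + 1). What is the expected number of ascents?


Write X = Σ X_I over i = 1, …, 216, with X_I the indicator of one ascent.
There are 216 indicators.
For each fixed i, the pair (π(i), π(i+1)) is a uniformly random ordered pair of distinct values from {1, …, 217}; by symmetry P[π(i) < π(i+1)] = 1/2.
By linearity: E[X] = 216 · (1/2) = (217 − 1) · (1/2) = 108 ≈ 108.0000.

E[X] = 108 = 108.0000.


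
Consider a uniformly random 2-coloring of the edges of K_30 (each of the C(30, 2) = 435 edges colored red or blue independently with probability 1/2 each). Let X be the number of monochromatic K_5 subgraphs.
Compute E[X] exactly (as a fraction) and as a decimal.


Let X = Σ_S X_S over the C(30, 5) = 142506 subsets S of size 5, where X_S = 1 if the K_5 on S is monochromatic.
For a fixed S, the K_5 on S has C(5, 2) = 10 edges. P[all 10 edges red] = (1/2)^10, and likewise for blue, so P[monochromatic] = 2·(1/2)^10 = 2^{1 − 10} = 1/512.
Summing: E[X] = C(30, 5) · 2^{1 − 10} = 142506 · 1/512 = 71253/256.
Numerically: E[X] ≈ 278.3320.

E[X] = C(30,5)·2^(1−C(5,2)) = 71253/256 ≈ 278.3320.


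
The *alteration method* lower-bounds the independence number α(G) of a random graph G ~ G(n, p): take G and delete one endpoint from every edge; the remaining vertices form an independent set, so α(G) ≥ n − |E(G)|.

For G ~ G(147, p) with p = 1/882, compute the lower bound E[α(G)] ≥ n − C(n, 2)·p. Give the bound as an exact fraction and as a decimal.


E[|E(G)|] = C(147, 2)·p = 10731 · (1/882) = 73/6.
E[α(G)] ≥ n − E[|E(G)|] = 147 − 73/6 = 809/6.
Numerically: ≈ 134.83333.
(This is only a lower bound; the true E[α(G)] may be larger.)

E[α(G)] ≥ 809/6 ≈ 134.83333.


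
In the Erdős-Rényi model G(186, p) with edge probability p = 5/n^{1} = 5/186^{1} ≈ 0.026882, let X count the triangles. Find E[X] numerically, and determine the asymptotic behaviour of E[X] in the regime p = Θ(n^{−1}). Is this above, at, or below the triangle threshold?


Number of potential triangles: C(186, 3) = 1055240.
Each occurs with probability p³ ≈ (0.026882)³ ≈ 1.9425454e-05.
By linearity: E[X] = C(186, 3)·p³ ≈ 1055240 · 1.9425454e-05 ≈ 20.49852.
Here α = 1, so p = 5/n is exactly at the triangle threshold p ~ 1/n. Asymptotically E[X] → c³/6 = 5³/6 = 125/6 ≈ 20.83333, a bounded constant. In this regime the triangle count is asymptotically Poisson(c³/6).

E[X] ≈ 20.49852; in regime p = Θ(1/n^{1}) E[X] stays bounded (at the triangle threshold p ~ 1/n).


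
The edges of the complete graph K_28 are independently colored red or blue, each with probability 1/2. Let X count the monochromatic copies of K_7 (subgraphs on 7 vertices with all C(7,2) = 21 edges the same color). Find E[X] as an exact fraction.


Let X = Σ_S X_S over the C(28, 7) = 1184040 subsets S of size 7, where X_S = 1 if the K_7 on S is monochromatic.
For a fixed S, the K_7 on S has C(7, 2) = 21 edges. P[all 21 edges red] = (1/2)^21, and likewise for blue, so P[monochromatic] = 2·(1/2)^21 = 2^{1 − 21} = 1/1048576.
By linearity: E[X] = C(28, 7) · 2^{1 − 21} = 1184040 · 1/1048576 = 148005/131072.
Numerically: E[X] ≈ 1.1292.

E[X] = C(28,7)·2^(1−C(7,2)) = 148005/131072 ≈ 1.1292.


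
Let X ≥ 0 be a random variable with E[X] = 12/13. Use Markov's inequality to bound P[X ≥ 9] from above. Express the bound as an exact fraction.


μ = E[X] = 12/13, a = 9.
Markov: P[X ≥ 9] ≤ μ/a = (12/13)/9 = 4/39.
Numerically: ≈ 0.10256.
(Since a = 9 > μ = 0.92308, the bound 4/39 is < 1 and informative.)

P[X ≥ 9] ≤ 4/39 ≈ 0.10256.


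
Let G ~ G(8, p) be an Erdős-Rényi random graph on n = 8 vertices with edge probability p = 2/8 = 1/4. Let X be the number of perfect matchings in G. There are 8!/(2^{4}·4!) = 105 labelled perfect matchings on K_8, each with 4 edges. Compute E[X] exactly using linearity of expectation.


K_8 has 8!/(2^{4}·4!) = 105 labelled perfect matchings.
For each such perfect matching H, let X_H = 1 if all 4 edges of H are present in G. Then P[X_H = 1] = p^{4} = (1/4)^{4} = 1/256.
By linearity of expectation: E[X] = Σ_H E[X_H] = 105 · p^{4} = 105 · 1/256 = 105/256.
Numerically: E[X] ≈ 0.41.

E[X] = 105 · (1/4)^{4} = 105/256 ≈ 0.41.
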